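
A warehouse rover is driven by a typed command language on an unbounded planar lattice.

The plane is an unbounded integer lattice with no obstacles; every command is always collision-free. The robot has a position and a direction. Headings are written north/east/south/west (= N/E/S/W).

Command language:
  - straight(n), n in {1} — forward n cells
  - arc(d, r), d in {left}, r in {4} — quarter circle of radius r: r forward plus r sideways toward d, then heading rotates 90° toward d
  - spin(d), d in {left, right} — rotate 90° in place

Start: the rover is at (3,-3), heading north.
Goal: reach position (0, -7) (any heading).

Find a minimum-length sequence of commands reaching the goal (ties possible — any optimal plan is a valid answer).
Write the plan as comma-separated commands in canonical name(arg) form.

spin(left), arc(left, 4), spin(left), straight(1)

start: at (3,-3), heading north
t=1 spin(left) ⇒ at (3,-3), heading west
t=2 arc(left, 4) ⇒ at (-1,-7), heading south
t=3 spin(left) ⇒ at (-1,-7), heading east
t=4 straight(1) ⇒ at (0,-7), heading east
nothing shorter than 4 reaches the goal.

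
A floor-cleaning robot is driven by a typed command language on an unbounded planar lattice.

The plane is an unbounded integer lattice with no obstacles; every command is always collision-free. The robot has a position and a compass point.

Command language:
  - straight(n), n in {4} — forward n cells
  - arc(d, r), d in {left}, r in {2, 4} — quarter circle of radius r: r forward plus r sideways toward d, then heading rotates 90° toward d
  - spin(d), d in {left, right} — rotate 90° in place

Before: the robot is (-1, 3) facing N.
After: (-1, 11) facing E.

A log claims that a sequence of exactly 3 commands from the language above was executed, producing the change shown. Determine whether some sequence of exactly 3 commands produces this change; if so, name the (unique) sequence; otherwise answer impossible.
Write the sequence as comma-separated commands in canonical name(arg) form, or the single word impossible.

key: order matters: swapping straight(4) and spin(right) lands elsewhere
t0: (-1, 3) facing N
[1] after straight(4): (-1, 7) facing N
[2] after straight(4): (-1, 11) facing N
[3] after spin(right): (-1, 11) facing E
all 125 alternatives checked — unique.

straight(4), straight(4), spin(right)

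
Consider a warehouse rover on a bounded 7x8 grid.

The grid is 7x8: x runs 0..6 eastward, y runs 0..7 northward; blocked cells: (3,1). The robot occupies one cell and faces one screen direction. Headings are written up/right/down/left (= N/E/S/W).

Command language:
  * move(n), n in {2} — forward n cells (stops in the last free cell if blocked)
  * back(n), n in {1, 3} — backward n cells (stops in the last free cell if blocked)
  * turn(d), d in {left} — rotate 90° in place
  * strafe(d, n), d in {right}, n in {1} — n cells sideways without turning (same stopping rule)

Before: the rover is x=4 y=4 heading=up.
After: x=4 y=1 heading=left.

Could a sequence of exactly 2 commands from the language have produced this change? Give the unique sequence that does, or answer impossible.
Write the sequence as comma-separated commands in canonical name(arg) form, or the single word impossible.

key: cell and facing (now W) both changed — the 2 commands mix motion and turning
from: x=4 y=4 heading=up
t=1 back(3) ⇒ x=4 y=1 heading=up
t=2 turn(left) ⇒ x=4 y=1 heading=left
no other 2-command option fits: unique.

back(3), turn(left)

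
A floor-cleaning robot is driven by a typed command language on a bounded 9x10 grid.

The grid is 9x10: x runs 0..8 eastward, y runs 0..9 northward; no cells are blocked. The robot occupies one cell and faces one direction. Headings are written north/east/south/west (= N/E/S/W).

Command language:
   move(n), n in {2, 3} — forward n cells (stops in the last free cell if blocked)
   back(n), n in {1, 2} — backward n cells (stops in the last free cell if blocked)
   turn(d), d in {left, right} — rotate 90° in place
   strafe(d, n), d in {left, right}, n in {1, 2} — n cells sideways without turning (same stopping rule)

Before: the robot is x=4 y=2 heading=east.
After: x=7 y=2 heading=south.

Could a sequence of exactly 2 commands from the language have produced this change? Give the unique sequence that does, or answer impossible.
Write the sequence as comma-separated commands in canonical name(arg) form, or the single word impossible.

key: order matters: swapping move(3) and turn(right) lands elsewhere
from: x=4 y=2 heading=east
step 1 (move(3)): x=7 y=2 heading=east
step 2 (turn(right)): x=7 y=2 heading=south
uniquely the one of 100 2-step routes that fits.

move(3), turn(right)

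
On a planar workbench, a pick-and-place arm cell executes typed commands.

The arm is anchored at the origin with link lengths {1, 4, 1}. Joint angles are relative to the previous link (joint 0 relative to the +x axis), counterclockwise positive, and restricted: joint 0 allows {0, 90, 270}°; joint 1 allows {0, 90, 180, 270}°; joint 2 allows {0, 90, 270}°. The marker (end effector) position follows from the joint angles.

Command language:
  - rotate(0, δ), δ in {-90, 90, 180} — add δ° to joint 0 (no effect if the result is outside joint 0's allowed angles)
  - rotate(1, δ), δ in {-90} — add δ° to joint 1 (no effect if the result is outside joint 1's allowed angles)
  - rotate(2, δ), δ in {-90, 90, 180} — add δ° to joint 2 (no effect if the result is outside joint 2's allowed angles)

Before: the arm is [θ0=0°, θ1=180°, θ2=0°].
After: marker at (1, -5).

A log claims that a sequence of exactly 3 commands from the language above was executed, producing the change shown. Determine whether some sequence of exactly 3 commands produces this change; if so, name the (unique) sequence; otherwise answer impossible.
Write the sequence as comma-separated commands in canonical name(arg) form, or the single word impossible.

rotate(1, -90), rotate(1, -90), rotate(1, -90)

t0: [θ0=0°, θ1=180°, θ2=0°]
step 1 (rotate(1, -90)): [θ0=0°, θ1=90°, θ2=0°]
step 2 (rotate(1, -90)): [θ0=0°, θ1=0°, θ2=0°]
step 3 (rotate(1, -90)): [θ0=0°, θ1=270°, θ2=0°]
uniquely the one of 343 3-step routes that fits.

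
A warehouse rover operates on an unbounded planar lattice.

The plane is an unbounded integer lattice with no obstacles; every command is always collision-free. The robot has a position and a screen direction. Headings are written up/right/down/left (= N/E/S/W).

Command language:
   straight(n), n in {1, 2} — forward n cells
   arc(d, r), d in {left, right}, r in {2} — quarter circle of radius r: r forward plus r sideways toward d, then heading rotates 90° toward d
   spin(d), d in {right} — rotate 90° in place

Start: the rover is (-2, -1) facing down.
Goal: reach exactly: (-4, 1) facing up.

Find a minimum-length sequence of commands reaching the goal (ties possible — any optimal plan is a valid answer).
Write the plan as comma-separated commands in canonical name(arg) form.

spin(right), arc(right, 2)

from: (-2, -1) facing down
[1] after spin(right): (-2, -1) facing left
[2] after arc(right, 2): (-4, 1) facing up
minimal: 2 command(s), checked below 2.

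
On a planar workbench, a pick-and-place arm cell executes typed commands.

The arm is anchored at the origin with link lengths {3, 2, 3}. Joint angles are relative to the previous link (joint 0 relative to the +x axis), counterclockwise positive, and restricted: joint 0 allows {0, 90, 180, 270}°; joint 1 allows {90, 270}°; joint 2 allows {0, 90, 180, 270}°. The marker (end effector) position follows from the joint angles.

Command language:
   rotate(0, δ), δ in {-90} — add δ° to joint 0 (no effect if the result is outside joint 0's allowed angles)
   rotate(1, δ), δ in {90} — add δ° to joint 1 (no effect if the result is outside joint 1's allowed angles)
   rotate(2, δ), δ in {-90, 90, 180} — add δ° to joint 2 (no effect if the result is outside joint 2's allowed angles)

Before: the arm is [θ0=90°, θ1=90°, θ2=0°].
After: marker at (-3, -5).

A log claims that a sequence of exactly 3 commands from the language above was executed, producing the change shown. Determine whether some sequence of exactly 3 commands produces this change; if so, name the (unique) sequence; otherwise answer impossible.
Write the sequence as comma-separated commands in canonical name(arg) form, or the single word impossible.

begin: [θ0=90°, θ1=90°, θ2=0°]
[1] after rotate(0, -90): [θ0=0°, θ1=90°, θ2=0°]
[2] after rotate(0, -90): [θ0=270°, θ1=90°, θ2=0°]
[3] after rotate(0, -90): [θ0=180°, θ1=90°, θ2=0°]
all 125 alternatives checked — unique.

rotate(0, -90), rotate(0, -90), rotate(0, -90)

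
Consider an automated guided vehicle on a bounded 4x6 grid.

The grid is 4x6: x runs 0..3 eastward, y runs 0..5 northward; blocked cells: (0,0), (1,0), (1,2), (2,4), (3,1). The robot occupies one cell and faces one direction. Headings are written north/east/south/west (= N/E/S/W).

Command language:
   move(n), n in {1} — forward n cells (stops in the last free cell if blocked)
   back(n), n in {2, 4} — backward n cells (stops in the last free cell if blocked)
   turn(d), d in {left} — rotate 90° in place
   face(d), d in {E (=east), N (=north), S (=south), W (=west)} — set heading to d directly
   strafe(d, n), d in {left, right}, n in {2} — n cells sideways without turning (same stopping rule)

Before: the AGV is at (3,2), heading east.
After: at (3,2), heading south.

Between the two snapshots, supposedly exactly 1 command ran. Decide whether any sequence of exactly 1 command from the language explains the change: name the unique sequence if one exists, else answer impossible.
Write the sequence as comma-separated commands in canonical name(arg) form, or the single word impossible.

face(S)

key: (3,2) unchanged — the single command moves nothing
start: at (3,2), heading east
t=1 face(S) ⇒ at (3,2), heading south
uniquely the one of 10 1-step routes that fits.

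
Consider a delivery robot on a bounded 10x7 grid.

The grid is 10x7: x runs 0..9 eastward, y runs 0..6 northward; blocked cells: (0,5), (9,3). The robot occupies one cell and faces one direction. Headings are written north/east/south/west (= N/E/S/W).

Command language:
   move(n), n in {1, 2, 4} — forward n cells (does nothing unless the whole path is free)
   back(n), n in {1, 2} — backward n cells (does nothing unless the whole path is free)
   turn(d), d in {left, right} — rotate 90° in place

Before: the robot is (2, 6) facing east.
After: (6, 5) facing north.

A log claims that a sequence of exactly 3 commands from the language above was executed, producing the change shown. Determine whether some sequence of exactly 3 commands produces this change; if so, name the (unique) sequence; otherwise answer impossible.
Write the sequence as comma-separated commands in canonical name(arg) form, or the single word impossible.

move(4), turn(left), back(1)

key: position moved to (6,5) AND the heading swung to N — translation plus rotation needed
t0: (2, 6) facing east
[1] after move(4): (6, 6) facing east
[2] after turn(left): (6, 6) facing north
[3] after back(1): (6, 5) facing north
uniquely the one of 343 3-step routes that fits.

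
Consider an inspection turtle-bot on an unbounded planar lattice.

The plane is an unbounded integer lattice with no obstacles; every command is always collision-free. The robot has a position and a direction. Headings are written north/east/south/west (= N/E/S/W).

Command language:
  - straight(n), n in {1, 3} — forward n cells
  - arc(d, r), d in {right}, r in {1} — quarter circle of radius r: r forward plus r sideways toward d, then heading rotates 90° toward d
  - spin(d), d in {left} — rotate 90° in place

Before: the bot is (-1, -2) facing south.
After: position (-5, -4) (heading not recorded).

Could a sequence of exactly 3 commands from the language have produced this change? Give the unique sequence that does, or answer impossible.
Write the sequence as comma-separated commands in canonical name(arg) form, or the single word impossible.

key: running straight(3) before straight(1) would end elsewhere — order is forced
initial: (-1, -2) facing south
[1] after straight(1): (-1, -3) facing south
[2] after arc(right, 1): (-2, -4) facing west
[3] after straight(3): (-5, -4) facing west
no other 3-command option fits: unique.

straight(1), arc(right, 1), straight(3)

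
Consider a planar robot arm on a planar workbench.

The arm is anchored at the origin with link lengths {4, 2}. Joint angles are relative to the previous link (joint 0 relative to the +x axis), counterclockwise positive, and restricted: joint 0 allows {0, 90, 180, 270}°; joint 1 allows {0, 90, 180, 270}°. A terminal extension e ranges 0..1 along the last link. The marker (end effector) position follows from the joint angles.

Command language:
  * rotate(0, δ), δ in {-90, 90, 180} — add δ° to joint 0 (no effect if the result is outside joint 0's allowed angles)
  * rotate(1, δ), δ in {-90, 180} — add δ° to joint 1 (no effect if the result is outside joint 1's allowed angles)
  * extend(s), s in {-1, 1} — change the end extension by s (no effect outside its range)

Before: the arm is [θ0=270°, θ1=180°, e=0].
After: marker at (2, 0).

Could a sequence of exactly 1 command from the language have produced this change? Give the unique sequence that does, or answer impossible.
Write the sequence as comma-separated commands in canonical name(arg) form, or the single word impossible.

from: [θ0=270°, θ1=180°, e=0]
t=1 rotate(0, 90) ⇒ [θ0=0°, θ1=180°, e=0]
uniquely the one of 7 1-step routes that fits.

rotate(0, 90)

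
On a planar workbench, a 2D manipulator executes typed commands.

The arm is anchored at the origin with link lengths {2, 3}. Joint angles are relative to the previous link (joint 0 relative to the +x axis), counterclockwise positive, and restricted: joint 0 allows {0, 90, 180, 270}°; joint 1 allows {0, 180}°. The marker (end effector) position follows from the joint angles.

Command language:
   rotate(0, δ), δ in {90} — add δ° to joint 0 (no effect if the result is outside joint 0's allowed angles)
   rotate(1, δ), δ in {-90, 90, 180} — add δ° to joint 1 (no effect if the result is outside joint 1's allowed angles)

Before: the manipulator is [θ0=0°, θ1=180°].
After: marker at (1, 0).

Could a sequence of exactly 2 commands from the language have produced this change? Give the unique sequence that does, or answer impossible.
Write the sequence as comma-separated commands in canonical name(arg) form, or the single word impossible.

initial: [θ0=0°, θ1=180°]
[1] after rotate(0, 90): [θ0=90°, θ1=180°]
[2] after rotate(0, 90): [θ0=180°, θ1=180°]
all 16 alternatives checked — unique.

rotate(0, 90), rotate(0, 90)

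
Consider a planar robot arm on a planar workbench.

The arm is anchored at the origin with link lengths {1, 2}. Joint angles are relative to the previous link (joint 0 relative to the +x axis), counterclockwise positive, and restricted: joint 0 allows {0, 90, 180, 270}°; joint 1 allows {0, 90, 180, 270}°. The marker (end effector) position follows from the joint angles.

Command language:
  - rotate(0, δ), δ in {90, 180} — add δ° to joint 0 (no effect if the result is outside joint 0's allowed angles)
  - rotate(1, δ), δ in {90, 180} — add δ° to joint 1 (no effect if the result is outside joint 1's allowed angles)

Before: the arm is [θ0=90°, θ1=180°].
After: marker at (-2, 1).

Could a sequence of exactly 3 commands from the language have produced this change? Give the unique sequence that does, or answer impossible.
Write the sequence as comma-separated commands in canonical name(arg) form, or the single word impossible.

initial: [θ0=90°, θ1=180°]
t=1 rotate(1, 90) ⇒ [θ0=90°, θ1=270°]
t=2 rotate(1, 90) ⇒ [θ0=90°, θ1=0°]
t=3 rotate(1, 90) ⇒ [θ0=90°, θ1=90°]
all 64 alternatives checked — unique.

rotate(1, 90), rotate(1, 90), rotate(1, 90)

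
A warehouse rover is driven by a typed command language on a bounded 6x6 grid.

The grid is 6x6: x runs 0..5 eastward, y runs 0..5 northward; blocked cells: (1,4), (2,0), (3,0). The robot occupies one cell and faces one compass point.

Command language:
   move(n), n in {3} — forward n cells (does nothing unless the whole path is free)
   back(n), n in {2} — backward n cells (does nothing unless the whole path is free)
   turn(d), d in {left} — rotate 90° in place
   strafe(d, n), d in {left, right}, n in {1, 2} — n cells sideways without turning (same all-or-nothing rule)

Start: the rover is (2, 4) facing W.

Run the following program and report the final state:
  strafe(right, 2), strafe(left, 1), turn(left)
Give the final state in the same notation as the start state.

(2, 3) facing S

start: (2, 4) facing W
t=1 strafe(right, 2) ⇒ (2, 4) facing W
t=2 strafe(left, 1) ⇒ (2, 3) facing W
t=3 turn(left) ⇒ (2, 3) facing S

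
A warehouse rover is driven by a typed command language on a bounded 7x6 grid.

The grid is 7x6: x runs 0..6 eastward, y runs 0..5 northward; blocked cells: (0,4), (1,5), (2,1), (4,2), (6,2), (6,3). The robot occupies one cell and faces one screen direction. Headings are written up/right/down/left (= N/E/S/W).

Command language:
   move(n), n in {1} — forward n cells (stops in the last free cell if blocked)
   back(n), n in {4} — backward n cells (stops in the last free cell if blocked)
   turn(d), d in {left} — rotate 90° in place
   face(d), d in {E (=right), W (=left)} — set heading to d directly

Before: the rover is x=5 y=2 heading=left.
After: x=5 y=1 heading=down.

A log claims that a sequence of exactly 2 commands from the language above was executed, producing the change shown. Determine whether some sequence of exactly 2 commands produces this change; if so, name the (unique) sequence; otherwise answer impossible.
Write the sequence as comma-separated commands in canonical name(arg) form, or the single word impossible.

turn(left), move(1)

key: position moved to (5,1) AND the heading swung to S — translation plus rotation needed
start: x=5 y=2 heading=left
[1] after turn(left): x=5 y=2 heading=down
[2] after move(1): x=5 y=1 heading=down
no other 2-command option fits: unique.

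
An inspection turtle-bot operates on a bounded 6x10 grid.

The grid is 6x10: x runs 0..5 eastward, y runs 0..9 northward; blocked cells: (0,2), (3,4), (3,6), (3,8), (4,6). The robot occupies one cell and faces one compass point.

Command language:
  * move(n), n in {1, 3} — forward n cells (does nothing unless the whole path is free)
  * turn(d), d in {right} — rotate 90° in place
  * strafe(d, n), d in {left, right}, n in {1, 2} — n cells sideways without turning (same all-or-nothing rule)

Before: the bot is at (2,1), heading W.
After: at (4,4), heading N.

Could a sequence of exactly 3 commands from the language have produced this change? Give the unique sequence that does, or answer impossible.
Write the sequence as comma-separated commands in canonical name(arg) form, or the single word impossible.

turn(right), strafe(right, 2), move(3)

key: cell and facing (now N) both changed — the 3 commands mix motion and turning
initial: at (2,1), heading W
t=1 turn(right) ⇒ at (2,1), heading N
t=2 strafe(right, 2) ⇒ at (4,1), heading N
t=3 move(3) ⇒ at (4,4), heading N
all 343 alternatives checked — unique.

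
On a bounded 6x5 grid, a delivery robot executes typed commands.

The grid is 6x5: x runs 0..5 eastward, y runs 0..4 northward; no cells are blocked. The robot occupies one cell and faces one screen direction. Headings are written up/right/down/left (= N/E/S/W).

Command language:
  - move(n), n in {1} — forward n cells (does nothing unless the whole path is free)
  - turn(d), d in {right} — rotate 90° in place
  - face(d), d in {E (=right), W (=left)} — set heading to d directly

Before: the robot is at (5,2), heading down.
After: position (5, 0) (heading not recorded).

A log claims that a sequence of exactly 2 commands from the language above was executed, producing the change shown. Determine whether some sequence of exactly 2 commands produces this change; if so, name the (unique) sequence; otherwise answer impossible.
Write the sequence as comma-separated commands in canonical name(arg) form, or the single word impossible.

move(1), move(1)

from: at (5,2), heading down
t=1 move(1) ⇒ at (5,1), heading down
t=2 move(1) ⇒ at (5,0), heading down
no rival 2-sequence matches.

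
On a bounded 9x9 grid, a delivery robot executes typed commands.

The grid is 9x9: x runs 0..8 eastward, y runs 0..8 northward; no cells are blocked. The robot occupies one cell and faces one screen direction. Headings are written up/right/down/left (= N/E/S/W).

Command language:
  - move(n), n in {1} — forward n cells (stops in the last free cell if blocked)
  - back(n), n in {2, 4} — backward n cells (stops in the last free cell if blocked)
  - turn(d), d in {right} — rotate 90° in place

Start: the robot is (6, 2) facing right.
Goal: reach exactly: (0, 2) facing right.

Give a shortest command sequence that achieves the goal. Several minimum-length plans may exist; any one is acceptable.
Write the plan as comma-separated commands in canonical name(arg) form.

back(4), back(4)

begin: (6, 2) facing right
t=1 back(4) ⇒ (2, 2) facing right
t=2 back(4) ⇒ (0, 2) facing right
no 1-step plan works, so 2 is optimal.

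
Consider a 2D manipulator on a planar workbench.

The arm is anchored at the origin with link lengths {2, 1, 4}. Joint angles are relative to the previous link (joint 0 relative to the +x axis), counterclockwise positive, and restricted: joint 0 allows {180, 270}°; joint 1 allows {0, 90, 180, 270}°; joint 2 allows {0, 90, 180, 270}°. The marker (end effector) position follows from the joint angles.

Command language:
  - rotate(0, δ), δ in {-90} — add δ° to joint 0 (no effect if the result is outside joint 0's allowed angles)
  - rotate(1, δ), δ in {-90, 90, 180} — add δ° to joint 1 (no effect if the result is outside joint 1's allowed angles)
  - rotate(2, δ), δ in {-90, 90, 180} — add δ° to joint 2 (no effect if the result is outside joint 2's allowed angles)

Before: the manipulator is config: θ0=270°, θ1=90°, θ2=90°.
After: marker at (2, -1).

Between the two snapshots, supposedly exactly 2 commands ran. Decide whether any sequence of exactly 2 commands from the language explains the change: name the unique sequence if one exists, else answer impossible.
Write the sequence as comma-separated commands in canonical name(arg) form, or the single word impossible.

from: config: θ0=270°, θ1=90°, θ2=90°
step 1 (rotate(0, -90)): config: θ0=180°, θ1=90°, θ2=90°
step 2 (rotate(0, -90)): config: θ0=180°, θ1=90°, θ2=90°
no other 2-command option fits: unique.

rotate(0, -90), rotate(0, -90)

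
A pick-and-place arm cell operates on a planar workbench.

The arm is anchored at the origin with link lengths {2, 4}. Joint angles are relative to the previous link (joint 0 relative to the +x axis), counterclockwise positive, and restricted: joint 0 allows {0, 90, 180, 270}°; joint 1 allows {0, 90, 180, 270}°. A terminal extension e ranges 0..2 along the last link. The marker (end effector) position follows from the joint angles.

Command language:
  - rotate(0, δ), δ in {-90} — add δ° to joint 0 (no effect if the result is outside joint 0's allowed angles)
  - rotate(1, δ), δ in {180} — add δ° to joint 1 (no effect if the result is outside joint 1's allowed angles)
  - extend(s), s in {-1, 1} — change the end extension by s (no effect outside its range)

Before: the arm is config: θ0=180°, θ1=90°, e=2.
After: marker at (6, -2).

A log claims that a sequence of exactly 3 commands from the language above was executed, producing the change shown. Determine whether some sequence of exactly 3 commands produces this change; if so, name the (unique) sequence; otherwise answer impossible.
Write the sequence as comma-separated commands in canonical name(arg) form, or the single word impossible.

rotate(0, -90), rotate(0, -90), rotate(0, -90)

from: config: θ0=180°, θ1=90°, e=2
[1] after rotate(0, -90): config: θ0=90°, θ1=90°, e=2
[2] after rotate(0, -90): config: θ0=0°, θ1=90°, e=2
[3] after rotate(0, -90): config: θ0=270°, θ1=90°, e=2
no other 3-command option fits: unique.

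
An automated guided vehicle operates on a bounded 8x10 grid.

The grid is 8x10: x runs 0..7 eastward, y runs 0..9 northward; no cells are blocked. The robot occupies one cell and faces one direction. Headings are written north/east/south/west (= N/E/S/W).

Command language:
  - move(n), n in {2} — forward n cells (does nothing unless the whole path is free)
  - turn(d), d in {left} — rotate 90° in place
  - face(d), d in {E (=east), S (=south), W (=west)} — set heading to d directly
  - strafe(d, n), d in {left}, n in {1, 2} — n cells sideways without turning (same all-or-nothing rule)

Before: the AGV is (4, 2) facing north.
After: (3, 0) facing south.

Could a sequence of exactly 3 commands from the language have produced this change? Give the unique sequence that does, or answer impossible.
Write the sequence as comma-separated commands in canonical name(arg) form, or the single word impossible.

key: order matters: swapping strafe(left, 1) and move(2) lands elsewhere
from: (4, 2) facing north
t=1 strafe(left, 1) ⇒ (3, 2) facing north
t=2 face(S) ⇒ (3, 2) facing south
t=3 move(2) ⇒ (3, 0) facing south
no other 3-command option fits: unique.

strafe(left, 1), face(S), move(2)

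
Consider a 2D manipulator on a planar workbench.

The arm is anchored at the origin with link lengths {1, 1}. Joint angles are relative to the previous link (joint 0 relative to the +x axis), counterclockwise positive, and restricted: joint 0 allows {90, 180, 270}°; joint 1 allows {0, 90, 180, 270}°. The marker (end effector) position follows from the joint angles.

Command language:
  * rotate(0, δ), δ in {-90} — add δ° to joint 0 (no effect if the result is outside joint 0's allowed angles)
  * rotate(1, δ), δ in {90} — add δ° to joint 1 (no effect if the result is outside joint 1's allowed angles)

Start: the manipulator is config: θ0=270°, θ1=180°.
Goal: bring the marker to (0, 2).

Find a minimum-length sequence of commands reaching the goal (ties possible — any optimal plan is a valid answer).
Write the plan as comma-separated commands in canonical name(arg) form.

rotate(0, -90), rotate(0, -90), rotate(1, 90), rotate(1, 90)

start: config: θ0=270°, θ1=180°
1. rotate(0, -90) → config: θ0=180°, θ1=180°
2. rotate(0, -90) → config: θ0=90°, θ1=180°
3. rotate(1, 90) → config: θ0=90°, θ1=270°
4. rotate(1, 90) → config: θ0=90°, θ1=0°
shorter routes all fall short; 4 is best.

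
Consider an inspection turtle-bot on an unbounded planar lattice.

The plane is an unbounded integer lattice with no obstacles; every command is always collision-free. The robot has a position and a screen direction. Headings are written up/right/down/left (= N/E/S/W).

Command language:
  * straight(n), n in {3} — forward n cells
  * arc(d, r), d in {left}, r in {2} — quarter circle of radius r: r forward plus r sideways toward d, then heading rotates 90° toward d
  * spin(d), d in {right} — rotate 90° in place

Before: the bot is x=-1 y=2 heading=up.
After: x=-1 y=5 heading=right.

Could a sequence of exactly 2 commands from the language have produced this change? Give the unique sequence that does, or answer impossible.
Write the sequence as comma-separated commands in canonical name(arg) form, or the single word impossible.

key: order matters: swapping straight(3) and spin(right) lands elsewhere
start: x=-1 y=2 heading=up
[1] after straight(3): x=-1 y=5 heading=up
[2] after spin(right): x=-1 y=5 heading=right
all 9 alternatives checked — unique.

straight(3), spin(right)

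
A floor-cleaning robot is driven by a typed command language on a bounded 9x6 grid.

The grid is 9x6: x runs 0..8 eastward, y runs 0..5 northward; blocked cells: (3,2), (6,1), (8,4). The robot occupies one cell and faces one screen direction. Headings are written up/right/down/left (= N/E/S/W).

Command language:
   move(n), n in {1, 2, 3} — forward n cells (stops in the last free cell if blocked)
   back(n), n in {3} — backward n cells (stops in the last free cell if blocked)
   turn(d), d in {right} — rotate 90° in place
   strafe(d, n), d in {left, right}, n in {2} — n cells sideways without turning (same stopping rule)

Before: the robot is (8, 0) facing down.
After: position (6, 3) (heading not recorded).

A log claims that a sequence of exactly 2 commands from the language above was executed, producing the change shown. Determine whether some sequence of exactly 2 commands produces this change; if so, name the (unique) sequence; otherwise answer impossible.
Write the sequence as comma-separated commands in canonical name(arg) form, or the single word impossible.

key: order matters: swapping back(3) and strafe(right, 2) lands elsewhere
from: (8, 0) facing down
t=1 back(3) ⇒ (8, 3) facing down
t=2 strafe(right, 2) ⇒ (6, 3) facing down
no other 2-command option fits: unique.

back(3), strafe(right, 2)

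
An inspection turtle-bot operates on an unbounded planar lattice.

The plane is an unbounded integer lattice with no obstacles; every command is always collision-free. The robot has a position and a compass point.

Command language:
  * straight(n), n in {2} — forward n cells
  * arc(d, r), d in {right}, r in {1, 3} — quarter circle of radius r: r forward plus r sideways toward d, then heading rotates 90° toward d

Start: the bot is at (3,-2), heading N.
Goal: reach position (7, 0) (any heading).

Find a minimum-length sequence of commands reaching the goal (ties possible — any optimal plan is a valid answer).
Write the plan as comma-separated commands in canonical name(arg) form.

begin: at (3,-2), heading N
[1] after arc(right, 3): at (6,1), heading E
[2] after arc(right, 1): at (7,0), heading S
minimal: 2 command(s), checked below 2.

arc(right, 3), arc(right, 1)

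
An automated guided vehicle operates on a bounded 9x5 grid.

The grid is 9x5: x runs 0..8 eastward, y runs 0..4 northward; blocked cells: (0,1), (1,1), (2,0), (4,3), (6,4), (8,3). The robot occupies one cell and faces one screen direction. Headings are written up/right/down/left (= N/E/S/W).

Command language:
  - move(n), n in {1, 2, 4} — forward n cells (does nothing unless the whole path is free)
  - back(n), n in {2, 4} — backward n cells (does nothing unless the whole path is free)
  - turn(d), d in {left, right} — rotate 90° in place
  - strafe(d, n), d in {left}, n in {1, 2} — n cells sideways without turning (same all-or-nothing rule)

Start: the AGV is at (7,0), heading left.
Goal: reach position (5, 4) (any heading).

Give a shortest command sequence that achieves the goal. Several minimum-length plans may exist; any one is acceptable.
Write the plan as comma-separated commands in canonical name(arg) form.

turn(right), strafe(left, 2), move(4)

start: at (7,0), heading left
[1] after turn(right): at (7,0), heading up
[2] after strafe(left, 2): at (5,0), heading up
[3] after move(4): at (5,4), heading up
shorter routes all fall short; 3 is best.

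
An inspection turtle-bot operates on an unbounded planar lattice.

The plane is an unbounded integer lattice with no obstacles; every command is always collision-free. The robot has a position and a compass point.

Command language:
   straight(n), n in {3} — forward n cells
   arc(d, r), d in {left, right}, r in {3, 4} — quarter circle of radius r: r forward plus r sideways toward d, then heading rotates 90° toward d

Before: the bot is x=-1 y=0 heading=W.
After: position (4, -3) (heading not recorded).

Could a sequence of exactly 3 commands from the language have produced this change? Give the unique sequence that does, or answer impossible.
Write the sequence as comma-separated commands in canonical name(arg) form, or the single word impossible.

key: order matters: swapping arc(left, 3) and arc(left, 4) lands elsewhere
from: x=-1 y=0 heading=W
[1] after arc(left, 3): x=-4 y=-3 heading=S
[2] after arc(left, 4): x=0 y=-7 heading=E
[3] after arc(left, 4): x=4 y=-3 heading=N
no rival 3-sequence matches.

arc(left, 3), arc(left, 4), arc(left, 4)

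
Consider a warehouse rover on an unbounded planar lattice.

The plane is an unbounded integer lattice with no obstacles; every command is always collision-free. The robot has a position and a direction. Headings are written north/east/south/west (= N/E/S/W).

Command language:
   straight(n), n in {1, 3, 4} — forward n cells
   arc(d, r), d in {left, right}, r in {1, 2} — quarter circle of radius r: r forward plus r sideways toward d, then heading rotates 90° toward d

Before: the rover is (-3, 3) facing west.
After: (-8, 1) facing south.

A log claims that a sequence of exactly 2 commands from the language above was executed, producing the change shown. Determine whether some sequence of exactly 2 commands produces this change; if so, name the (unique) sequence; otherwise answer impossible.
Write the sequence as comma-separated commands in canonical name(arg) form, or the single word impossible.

key: position moved to (-8,1) AND the heading swung to S — translation plus rotation needed
from: (-3, 3) facing west
step 1 (straight(3)): (-6, 3) facing west
step 2 (arc(left, 2)): (-8, 1) facing south
uniquely the one of 49 2-step routes that fits.

straight(3), arc(left, 2)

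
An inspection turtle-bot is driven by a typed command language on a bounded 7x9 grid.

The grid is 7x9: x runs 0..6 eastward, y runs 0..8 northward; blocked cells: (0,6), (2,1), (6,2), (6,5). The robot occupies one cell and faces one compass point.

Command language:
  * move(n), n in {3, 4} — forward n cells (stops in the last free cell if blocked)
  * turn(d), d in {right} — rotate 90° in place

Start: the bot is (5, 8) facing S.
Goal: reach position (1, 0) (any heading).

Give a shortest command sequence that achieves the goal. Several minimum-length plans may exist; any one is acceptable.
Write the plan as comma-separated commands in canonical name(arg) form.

move(4), move(4), turn(right), move(4)

start: (5, 8) facing S
1. move(4) → (5, 4) facing S
2. move(4) → (5, 0) facing S
3. turn(right) → (5, 0) facing W
4. move(4) → (1, 0) facing W
shorter routes all fall short; 4 is best.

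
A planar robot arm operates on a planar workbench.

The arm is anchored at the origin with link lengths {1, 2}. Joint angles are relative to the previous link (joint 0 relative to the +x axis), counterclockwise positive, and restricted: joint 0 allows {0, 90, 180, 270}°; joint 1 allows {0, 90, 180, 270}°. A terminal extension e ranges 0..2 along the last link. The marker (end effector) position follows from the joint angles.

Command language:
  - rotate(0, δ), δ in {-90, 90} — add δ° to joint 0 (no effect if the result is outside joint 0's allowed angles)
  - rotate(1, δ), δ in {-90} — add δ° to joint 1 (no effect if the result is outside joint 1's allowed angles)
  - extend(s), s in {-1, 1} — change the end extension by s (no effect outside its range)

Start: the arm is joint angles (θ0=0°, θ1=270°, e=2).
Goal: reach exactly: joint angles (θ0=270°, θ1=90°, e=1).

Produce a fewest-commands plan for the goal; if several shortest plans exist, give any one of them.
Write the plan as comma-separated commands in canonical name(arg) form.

from: joint angles (θ0=0°, θ1=270°, e=2)
[1] after extend(-1): joint angles (θ0=0°, θ1=270°, e=1)
[2] after rotate(1, -90): joint angles (θ0=0°, θ1=180°, e=1)
[3] after rotate(1, -90): joint angles (θ0=0°, θ1=90°, e=1)
[4] after rotate(0, -90): joint angles (θ0=270°, θ1=90°, e=1)
shorter routes all fall short; 4 is best.

extend(-1), rotate(1, -90), rotate(1, -90), rotate(0, -90)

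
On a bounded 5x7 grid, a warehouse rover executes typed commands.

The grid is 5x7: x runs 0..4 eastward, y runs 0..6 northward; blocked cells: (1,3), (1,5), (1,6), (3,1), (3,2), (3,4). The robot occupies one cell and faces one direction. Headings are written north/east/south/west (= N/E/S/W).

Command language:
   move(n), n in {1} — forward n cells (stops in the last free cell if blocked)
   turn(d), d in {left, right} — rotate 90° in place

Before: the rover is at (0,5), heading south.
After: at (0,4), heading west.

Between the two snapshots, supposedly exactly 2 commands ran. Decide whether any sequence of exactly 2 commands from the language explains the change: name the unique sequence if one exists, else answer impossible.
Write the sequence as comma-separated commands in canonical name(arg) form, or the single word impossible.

key: cell and facing (now W) both changed — the 2 commands mix motion and turning
start: at (0,5), heading south
t=1 move(1) ⇒ at (0,4), heading south
t=2 turn(right) ⇒ at (0,4), heading west
all 9 alternatives checked — unique.

move(1), turn(right)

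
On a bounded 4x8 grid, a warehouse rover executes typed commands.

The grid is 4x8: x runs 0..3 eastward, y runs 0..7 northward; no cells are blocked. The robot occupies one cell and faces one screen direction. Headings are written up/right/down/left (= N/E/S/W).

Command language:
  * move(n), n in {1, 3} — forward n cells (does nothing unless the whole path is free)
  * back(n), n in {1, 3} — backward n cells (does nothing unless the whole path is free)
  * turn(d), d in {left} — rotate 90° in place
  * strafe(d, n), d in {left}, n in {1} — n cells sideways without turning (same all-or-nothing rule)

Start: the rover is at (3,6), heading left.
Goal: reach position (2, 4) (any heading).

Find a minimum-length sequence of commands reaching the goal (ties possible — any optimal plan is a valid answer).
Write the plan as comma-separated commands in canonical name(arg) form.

from: at (3,6), heading left
t=1 move(1) ⇒ at (2,6), heading left
t=2 strafe(left, 1) ⇒ at (2,5), heading left
t=3 strafe(left, 1) ⇒ at (2,4), heading left
minimal: 3 command(s), checked below 3.

move(1), strafe(left, 1), strafe(left, 1)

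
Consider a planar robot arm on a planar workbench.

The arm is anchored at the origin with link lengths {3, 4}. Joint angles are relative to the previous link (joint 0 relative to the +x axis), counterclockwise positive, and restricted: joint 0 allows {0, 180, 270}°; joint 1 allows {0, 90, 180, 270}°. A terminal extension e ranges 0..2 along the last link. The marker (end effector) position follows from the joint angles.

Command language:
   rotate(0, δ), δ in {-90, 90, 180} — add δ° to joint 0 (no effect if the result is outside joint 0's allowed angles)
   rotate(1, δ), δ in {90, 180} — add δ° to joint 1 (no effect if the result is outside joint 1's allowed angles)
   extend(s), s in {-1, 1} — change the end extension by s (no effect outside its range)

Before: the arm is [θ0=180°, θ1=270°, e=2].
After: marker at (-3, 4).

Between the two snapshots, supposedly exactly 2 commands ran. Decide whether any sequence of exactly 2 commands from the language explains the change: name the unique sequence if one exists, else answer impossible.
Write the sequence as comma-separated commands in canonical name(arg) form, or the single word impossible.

initial: [θ0=180°, θ1=270°, e=2]
[1] after extend(-1): [θ0=180°, θ1=270°, e=1]
[2] after extend(-1): [θ0=180°, θ1=270°, e=0]
all 49 alternatives checked — unique.

extend(-1), extend(-1)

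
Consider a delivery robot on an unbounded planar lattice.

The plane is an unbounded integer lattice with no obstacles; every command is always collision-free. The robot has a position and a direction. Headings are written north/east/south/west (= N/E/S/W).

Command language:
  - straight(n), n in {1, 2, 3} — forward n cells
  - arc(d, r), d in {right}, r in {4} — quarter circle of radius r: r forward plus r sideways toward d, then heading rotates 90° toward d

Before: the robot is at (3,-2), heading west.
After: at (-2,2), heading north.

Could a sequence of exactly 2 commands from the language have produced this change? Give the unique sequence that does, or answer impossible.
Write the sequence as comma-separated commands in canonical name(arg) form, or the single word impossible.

key: cell and facing (now N) both changed — the 2 commands mix motion and turning
begin: at (3,-2), heading west
[1] after straight(1): at (2,-2), heading west
[2] after arc(right, 4): at (-2,2), heading north
all 16 alternatives checked — unique.

straight(1), arc(right, 4)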